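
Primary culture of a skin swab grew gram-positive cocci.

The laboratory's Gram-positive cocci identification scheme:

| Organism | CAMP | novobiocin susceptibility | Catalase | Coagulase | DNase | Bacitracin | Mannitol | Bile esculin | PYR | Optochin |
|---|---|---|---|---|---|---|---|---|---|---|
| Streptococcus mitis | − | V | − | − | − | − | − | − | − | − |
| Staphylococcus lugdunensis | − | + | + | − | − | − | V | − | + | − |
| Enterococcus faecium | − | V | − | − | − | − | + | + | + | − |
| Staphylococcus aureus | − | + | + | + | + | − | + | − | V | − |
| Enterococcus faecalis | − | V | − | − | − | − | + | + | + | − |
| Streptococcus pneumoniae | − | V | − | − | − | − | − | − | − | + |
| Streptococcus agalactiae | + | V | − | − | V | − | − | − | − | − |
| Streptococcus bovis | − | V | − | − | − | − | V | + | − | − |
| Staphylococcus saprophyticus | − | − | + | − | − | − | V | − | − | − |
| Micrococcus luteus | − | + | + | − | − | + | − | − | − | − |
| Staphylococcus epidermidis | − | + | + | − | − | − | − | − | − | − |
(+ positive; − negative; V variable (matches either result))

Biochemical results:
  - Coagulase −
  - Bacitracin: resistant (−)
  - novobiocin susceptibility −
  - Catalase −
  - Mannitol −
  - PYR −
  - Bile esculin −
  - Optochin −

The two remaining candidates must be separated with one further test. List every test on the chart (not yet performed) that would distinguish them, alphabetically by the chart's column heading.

CAMP

Bacitracin −: excludes Micrococcus luteus — 10 left.
Coagulase −: excludes Staphylococcus aureus — 9 left.
PYR −: excludes Staphylococcus lugdunensis, Enterococcus faecium, Enterococcus faecalis — 6 left.
Catalase −: excludes Staphylococcus saprophyticus, Staphylococcus epidermidis — 4 left.
Mannitol −: all 4 remaining candidates are consistent.
Bile esculin −: excludes Streptococcus bovis — 3 left.
novobiocin susceptibility −: all 3 remaining candidates are consistent.
Optochin −: excludes Streptococcus pneumoniae — 2 left.
Two candidates remain: Streptococcus agalactiae and Streptococcus mitis.
  CAMP: Streptococcus agalactiae +, Streptococcus mitis − — discriminates.
  DNase: V vs − — variable for at least one, does not separate.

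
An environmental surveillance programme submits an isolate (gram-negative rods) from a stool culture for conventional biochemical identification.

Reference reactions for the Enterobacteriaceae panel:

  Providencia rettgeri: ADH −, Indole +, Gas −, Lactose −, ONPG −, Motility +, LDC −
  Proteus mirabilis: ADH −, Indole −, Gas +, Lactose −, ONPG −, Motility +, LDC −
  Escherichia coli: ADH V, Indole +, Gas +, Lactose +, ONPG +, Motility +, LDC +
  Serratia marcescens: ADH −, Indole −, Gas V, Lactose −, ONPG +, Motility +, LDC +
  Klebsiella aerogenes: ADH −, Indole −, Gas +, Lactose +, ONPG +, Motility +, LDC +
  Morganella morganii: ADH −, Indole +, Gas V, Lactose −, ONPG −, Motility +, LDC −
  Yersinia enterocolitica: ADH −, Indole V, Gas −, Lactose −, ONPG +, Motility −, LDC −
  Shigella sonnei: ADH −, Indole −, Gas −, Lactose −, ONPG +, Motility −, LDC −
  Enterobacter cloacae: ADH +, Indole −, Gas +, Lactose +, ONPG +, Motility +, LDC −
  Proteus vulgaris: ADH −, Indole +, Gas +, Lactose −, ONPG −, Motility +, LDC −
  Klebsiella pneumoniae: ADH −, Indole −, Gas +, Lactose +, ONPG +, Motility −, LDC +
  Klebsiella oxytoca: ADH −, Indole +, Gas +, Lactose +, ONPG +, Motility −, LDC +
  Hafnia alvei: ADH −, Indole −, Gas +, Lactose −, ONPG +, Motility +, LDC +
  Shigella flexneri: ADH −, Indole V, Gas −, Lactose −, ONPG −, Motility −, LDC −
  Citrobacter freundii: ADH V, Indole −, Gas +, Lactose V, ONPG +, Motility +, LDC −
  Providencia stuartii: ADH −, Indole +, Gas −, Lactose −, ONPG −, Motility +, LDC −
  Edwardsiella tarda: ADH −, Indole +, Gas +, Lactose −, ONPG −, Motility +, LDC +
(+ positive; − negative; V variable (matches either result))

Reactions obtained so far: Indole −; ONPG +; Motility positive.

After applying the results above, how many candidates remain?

5

Indole −: excludes 7 organisms — 10 left.
ONPG +: excludes Proteus mirabilis, Shigella flexneri — 8 left.
Motility +: excludes Yersinia enterocolitica, Shigella sonnei, Klebsiella pneumoniae — 5 left.
Still consistent: Citrobacter freundii, Enterobacter cloacae, Hafnia alvei, Klebsiella aerogenes, Serratia marcescens.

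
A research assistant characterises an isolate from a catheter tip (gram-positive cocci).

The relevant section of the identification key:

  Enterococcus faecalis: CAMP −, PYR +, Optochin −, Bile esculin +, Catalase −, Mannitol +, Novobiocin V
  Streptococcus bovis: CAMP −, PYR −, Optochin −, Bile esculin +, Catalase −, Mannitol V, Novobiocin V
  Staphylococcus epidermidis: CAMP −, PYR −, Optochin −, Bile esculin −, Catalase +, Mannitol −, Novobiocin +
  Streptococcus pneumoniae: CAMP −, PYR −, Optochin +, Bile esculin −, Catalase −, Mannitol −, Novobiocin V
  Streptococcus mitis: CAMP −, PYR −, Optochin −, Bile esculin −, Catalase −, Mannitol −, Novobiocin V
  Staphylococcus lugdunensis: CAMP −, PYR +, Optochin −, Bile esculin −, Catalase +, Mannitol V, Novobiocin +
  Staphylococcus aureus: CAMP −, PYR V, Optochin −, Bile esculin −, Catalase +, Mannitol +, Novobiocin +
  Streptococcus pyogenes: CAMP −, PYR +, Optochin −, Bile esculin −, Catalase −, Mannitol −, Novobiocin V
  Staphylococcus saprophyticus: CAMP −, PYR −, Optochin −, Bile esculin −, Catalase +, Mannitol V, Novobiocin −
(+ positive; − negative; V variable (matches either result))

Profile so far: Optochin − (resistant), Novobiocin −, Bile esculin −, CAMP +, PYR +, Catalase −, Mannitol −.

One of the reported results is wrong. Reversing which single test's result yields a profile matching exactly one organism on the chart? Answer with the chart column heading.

As reported, no row in the chart matches all 7 reactions.
Reversing Catalase → still no organism matches.
Reversing Bile esculin → still no organism matches.
Reversing Optochin → still no organism matches.
Reversing Novobiocin → still no organism matches.
Reversing CAMP (to −) → unique match: Streptococcus pyogenes.
Reversing Mannitol → still no organism matches.
Reversing PYR → still no organism matches.

CAMP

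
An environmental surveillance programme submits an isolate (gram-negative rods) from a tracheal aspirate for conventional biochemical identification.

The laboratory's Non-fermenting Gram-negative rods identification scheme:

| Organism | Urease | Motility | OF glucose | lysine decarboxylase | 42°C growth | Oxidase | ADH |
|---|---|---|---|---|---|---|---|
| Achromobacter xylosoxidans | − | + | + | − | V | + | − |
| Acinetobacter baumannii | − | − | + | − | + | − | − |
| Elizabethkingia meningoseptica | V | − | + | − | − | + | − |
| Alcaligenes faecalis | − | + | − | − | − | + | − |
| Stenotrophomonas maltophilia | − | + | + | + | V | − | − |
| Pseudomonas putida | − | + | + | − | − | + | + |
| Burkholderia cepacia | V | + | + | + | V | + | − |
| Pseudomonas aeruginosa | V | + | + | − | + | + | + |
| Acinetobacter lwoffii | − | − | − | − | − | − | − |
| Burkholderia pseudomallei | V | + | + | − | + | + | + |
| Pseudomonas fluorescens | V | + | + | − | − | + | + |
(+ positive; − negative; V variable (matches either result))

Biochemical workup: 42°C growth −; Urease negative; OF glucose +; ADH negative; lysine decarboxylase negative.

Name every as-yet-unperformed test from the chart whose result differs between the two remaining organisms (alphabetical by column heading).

Motility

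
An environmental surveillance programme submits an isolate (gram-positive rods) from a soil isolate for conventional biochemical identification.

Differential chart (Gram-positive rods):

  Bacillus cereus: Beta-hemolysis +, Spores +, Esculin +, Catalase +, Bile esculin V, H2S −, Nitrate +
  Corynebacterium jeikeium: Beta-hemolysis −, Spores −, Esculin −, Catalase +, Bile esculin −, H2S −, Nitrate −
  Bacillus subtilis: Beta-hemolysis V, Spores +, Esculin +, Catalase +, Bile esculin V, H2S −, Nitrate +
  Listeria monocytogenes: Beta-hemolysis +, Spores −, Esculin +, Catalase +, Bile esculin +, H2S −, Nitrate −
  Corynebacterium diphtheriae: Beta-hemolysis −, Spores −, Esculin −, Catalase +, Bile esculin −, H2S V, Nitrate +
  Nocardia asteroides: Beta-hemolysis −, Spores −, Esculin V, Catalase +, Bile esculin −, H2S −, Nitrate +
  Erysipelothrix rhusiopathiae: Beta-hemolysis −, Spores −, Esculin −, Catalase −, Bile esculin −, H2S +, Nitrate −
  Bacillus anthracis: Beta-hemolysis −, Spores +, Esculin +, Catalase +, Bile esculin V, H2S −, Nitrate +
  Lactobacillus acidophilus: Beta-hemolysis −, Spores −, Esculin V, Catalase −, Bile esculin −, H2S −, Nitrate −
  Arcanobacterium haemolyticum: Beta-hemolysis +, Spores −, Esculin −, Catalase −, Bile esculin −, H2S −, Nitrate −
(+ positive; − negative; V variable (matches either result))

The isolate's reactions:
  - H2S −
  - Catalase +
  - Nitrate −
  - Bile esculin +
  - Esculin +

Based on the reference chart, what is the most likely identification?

Bile esculin +: excludes 6 organisms — 4 left.
Catalase +: all 4 remaining candidates are consistent.
Esculin +: all 4 remaining candidates are consistent.
Nitrate −: excludes Bacillus cereus, Bacillus subtilis, Bacillus anthracis — 1 left.
H2S −: the one remaining candidate is consistent.

Listeria monocytogenes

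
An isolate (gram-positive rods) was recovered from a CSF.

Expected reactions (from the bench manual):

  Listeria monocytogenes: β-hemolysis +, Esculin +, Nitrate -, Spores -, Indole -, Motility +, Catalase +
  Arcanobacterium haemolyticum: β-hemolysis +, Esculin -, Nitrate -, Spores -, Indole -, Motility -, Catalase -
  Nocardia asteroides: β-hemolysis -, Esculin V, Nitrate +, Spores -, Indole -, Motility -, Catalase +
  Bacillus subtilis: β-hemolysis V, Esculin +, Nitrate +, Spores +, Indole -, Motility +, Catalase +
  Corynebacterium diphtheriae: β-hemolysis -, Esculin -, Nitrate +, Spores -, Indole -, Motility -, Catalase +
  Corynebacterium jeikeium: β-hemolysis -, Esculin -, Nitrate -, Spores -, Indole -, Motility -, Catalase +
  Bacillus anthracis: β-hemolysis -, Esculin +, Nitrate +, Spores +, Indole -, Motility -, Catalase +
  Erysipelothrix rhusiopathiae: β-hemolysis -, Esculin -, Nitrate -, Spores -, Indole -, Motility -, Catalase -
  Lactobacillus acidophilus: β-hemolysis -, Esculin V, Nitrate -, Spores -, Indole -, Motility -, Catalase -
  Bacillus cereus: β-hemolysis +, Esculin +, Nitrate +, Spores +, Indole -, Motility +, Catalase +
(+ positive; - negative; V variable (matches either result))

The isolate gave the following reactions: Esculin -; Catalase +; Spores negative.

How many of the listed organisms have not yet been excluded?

Catalase +: excludes Arcanobacterium haemolyticum, Erysipelothrix rhusiopathiae, Lactobacillus acidophilus — 7 left.
Esculin -: excludes Listeria monocytogenes, Bacillus subtilis, Bacillus anthracis, Bacillus cereus — 3 left.
Spores -: all 3 remaining candidates are consistent.
Still consistent: Corynebacterium diphtheriae, Corynebacterium jeikeium, Nocardia asteroides.

3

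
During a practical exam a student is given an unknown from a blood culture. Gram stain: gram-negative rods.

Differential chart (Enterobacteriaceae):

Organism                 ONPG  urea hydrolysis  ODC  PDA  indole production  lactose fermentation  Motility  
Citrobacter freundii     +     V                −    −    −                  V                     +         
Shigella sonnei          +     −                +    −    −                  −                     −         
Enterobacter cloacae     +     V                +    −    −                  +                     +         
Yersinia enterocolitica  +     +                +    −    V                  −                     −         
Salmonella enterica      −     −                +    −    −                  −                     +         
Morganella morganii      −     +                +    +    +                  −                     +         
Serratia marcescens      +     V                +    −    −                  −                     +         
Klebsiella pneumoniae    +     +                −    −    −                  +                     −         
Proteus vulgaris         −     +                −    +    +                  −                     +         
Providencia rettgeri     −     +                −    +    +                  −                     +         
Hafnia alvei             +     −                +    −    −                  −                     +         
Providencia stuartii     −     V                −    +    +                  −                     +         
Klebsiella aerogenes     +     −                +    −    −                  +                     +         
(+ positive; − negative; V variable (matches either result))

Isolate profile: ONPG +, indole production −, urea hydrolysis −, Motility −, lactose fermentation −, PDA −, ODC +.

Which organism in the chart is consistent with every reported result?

Shigella sonnei

lactose fermentation −: excludes Enterobacter cloacae, Klebsiella pneumoniae, Klebsiella aerogenes — 10 left.
Motility −: excludes 8 organisms — 2 left.
ODC +: all 2 remaining candidates are consistent.
urea hydrolysis −: excludes Yersinia enterocolitica — 1 left.
ONPG +: the one remaining candidate is consistent.
PDA −: the one remaining candidate is consistent.
indole production −: the one remaining candidate is consistent.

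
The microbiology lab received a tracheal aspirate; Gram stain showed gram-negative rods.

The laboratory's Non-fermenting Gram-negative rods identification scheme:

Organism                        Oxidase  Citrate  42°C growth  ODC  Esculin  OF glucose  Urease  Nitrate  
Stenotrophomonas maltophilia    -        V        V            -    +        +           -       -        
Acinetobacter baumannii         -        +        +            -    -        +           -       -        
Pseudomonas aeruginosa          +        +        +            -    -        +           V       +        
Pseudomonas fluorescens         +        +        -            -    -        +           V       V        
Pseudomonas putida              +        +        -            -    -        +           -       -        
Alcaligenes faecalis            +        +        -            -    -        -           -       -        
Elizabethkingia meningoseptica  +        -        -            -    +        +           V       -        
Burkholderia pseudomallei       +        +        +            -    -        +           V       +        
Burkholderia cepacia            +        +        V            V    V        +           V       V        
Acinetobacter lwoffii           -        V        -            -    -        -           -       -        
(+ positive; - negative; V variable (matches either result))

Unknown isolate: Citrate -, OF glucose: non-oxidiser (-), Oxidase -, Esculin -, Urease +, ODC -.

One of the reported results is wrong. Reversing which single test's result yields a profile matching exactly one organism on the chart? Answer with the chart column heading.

As reported, no row in the chart matches all 6 reactions.
Reversing Citrate → still no organism matches.
Reversing OF glucose → still no organism matches.
Reversing Oxidase → still no organism matches.
Reversing Esculin → still no organism matches.
Reversing ODC → still no organism matches.
Reversing Urease (to -) → unique match: Acinetobacter lwoffii.

Urease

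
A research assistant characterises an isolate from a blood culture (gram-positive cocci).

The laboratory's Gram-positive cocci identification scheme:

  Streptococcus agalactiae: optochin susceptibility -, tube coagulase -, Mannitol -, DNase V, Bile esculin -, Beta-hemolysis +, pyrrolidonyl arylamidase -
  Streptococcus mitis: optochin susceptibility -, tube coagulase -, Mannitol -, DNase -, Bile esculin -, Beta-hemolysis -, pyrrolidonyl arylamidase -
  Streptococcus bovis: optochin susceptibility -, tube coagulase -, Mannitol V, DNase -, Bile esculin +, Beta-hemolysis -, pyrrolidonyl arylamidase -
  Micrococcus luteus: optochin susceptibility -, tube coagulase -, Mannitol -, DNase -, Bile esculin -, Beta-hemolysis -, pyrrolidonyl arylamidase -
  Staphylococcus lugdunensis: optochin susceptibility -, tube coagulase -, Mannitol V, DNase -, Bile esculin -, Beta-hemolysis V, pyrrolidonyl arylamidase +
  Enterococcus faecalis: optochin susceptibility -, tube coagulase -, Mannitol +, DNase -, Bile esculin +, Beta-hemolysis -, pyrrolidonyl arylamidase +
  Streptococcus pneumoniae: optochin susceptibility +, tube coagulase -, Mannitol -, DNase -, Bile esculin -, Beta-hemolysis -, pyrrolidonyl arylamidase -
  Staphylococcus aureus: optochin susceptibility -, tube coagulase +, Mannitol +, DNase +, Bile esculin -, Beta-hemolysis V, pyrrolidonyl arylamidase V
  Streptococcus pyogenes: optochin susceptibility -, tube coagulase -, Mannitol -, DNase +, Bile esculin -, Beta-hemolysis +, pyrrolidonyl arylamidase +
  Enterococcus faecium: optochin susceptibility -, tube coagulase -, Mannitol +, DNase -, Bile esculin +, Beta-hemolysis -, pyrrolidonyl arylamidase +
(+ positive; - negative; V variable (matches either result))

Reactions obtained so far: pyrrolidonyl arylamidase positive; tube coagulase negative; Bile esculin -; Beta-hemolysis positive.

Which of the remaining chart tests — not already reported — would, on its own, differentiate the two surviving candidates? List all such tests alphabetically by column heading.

Bile esculin -: excludes Streptococcus bovis, Enterococcus faecalis, Enterococcus faecium — 7 left.
Beta-hemolysis +: excludes Streptococcus mitis, Micrococcus luteus, Streptococcus pneumoniae — 4 left.
pyrrolidonyl arylamidase +: excludes Streptococcus agalactiae — 3 left.
tube coagulase -: excludes Staphylococcus aureus — 2 left.
Two candidates remain: Staphylococcus lugdunensis and Streptococcus pyogenes.
  optochin susceptibility: - vs - — same for both, does not separate.
  Mannitol: V vs - — variable for at least one, does not separate.
  DNase: Staphylococcus lugdunensis -, Streptococcus pyogenes + — discriminates.

DNase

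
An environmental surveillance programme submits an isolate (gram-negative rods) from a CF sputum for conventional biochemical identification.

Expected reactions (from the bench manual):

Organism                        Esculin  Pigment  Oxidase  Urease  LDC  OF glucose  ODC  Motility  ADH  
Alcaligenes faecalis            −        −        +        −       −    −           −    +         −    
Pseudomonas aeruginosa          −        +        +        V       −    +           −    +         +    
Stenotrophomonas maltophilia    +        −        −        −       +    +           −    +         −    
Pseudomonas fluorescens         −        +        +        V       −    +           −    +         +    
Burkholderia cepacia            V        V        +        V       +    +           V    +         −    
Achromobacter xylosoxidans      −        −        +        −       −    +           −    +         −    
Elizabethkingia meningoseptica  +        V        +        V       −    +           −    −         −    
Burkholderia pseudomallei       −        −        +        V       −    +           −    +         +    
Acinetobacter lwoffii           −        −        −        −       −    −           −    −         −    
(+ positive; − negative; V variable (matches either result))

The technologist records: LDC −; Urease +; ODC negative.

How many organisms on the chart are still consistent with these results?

4

Urease +: excludes Alcaligenes faecalis, Stenotrophomonas maltophilia, Achromobacter xylosoxidans, Acinetobacter lwoffii — 5 left.
ODC −: all 5 remaining candidates are consistent.
LDC −: excludes Burkholderia cepacia — 4 left.
Still consistent: Burkholderia pseudomallei, Elizabethkingia meningoseptica, Pseudomonas aeruginosa, Pseudomonas fluorescens.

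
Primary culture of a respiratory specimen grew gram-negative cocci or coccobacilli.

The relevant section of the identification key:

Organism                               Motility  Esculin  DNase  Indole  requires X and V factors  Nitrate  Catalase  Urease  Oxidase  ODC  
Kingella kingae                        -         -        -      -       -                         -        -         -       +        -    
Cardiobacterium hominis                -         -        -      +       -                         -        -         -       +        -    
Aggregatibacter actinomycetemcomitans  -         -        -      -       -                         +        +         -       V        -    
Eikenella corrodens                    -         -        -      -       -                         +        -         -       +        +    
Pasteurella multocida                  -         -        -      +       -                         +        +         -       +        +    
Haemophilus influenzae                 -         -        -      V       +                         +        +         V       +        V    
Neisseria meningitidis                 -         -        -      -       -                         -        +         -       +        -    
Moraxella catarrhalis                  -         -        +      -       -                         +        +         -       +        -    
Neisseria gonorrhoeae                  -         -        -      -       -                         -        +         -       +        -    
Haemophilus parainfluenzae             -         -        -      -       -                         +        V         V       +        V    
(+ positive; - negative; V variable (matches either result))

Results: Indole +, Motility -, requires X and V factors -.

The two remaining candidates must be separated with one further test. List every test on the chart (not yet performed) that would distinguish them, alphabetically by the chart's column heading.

Catalase, Nitrate, ODC

Motility -: all 10 remaining candidates are consistent.
requires X and V factors -: excludes Haemophilus influenzae — 9 left.
Indole +: excludes 7 organisms — 2 left.
Two candidates remain: Cardiobacterium hominis and Pasteurella multocida.
  Esculin: - vs - — same for both, does not separate.
  DNase: - vs - — same for both, does not separate.
  Nitrate: Cardiobacterium hominis -, Pasteurella multocida + — discriminates.
  Catalase: Cardiobacterium hominis -, Pasteurella multocida + — discriminates.
  Urease: - vs - — same for both, does not separate.
  Oxidase: + vs + — same for both, does not separate.
  ODC: Cardiobacterium hominis -, Pasteurella multocida + — discriminates.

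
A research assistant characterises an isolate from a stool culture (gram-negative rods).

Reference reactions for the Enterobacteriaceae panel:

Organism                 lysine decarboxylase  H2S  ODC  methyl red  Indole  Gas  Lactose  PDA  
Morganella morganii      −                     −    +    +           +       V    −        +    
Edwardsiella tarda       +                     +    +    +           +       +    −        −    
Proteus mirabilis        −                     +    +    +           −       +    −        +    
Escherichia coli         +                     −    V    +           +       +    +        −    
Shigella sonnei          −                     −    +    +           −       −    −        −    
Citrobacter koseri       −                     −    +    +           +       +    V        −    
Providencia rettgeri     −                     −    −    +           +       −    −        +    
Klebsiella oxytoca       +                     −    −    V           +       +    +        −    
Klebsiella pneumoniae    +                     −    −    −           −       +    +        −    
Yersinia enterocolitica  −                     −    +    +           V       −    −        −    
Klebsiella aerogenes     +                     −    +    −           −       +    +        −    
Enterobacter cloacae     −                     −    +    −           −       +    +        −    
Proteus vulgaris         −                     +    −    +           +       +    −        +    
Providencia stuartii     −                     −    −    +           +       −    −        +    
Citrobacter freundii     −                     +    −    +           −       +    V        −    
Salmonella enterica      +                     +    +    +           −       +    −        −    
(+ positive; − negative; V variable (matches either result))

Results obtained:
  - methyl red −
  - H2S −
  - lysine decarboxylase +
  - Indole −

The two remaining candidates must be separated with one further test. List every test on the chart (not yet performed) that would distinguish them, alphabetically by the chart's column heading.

H2S −: excludes 5 organisms — 11 left.
methyl red −: excludes 7 organisms — 4 left.
lysine decarboxylase +: excludes Enterobacter cloacae — 3 left.
Indole −: excludes Klebsiella oxytoca — 2 left.
Two candidates remain: Klebsiella aerogenes and Klebsiella pneumoniae.
  ODC: Klebsiella aerogenes +, Klebsiella pneumoniae − — discriminates.
  Gas: + vs + — same for both, does not separate.
  Lactose: + vs + — same for both, does not separate.
  PDA: − vs − — same for both, does not separate.

ODC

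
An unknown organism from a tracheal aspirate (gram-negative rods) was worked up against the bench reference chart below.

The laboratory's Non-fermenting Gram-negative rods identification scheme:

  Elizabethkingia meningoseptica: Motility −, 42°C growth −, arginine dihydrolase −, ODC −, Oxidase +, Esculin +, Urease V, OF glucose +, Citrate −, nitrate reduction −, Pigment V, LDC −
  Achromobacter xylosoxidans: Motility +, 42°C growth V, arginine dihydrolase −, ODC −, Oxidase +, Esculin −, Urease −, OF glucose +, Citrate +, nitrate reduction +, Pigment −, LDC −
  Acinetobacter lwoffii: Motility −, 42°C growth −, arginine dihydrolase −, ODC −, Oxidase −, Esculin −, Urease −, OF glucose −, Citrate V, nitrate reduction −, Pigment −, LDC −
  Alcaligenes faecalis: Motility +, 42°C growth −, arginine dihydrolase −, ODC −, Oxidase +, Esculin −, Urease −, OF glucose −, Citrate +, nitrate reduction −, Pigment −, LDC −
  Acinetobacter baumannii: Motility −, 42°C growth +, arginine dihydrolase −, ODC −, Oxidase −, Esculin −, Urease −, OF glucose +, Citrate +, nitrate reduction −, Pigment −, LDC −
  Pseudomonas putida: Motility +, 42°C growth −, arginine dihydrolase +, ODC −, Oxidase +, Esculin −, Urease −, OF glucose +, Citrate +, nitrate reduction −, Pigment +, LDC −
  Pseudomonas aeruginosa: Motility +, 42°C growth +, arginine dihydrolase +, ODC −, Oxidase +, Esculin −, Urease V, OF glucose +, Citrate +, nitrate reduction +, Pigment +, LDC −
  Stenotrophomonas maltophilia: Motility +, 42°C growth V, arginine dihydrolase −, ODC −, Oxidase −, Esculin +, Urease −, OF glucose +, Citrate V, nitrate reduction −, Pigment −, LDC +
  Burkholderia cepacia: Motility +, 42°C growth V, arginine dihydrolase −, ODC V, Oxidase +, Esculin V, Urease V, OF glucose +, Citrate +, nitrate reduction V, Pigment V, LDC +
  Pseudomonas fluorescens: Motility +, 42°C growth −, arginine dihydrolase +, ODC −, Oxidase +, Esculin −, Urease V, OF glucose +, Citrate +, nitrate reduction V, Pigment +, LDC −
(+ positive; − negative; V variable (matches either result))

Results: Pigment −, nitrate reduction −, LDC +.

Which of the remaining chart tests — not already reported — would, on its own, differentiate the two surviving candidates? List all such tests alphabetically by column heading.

Oxidase

Pigment −: excludes Pseudomonas putida, Pseudomonas aeruginosa, Pseudomonas fluorescens — 7 left.
nitrate reduction −: excludes Achromobacter xylosoxidans — 6 left.
LDC +: excludes Elizabethkingia meningoseptica, Acinetobacter lwoffii, Alcaligenes faecalis, Acinetobacter baumannii — 2 left.
Two candidates remain: Burkholderia cepacia and Stenotrophomonas maltophilia.
  Motility: + vs + — same for both, does not separate.
  42°C growth: V vs V — variable for at least one, does not separate.
  arginine dihydrolase: − vs − — same for both, does not separate.
  ODC: V vs − — variable for at least one, does not separate.
  Oxidase: Burkholderia cepacia +, Stenotrophomonas maltophilia − — discriminates.
  Esculin: V vs + — variable for at least one, does not separate.
  Urease: V vs − — variable for at least one, does not separate.
  OF glucose: + vs + — same for both, does not separate.
  Citrate: + vs V — variable for at least one, does not separate.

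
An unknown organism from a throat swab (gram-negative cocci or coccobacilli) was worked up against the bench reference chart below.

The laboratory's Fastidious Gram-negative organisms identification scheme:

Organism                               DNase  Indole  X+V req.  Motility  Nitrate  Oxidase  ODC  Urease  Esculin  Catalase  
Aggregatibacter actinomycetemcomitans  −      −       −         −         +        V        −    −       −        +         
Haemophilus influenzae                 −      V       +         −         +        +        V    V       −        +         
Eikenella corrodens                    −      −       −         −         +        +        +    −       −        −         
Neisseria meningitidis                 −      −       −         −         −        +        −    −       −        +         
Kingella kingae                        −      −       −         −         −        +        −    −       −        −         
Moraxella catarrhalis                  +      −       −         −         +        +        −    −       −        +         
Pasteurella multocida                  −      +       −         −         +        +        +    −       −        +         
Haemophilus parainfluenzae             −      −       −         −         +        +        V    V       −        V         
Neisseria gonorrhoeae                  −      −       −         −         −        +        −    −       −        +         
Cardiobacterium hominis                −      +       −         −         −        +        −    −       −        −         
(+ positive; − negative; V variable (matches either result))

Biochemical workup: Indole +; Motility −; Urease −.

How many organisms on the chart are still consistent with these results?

3

Indole +: excludes 7 organisms — 3 left.
Urease −: all 3 remaining candidates are consistent.
Motility −: all 3 remaining candidates are consistent.
Still consistent: Cardiobacterium hominis, Haemophilus influenzae, Pasteurella multocida.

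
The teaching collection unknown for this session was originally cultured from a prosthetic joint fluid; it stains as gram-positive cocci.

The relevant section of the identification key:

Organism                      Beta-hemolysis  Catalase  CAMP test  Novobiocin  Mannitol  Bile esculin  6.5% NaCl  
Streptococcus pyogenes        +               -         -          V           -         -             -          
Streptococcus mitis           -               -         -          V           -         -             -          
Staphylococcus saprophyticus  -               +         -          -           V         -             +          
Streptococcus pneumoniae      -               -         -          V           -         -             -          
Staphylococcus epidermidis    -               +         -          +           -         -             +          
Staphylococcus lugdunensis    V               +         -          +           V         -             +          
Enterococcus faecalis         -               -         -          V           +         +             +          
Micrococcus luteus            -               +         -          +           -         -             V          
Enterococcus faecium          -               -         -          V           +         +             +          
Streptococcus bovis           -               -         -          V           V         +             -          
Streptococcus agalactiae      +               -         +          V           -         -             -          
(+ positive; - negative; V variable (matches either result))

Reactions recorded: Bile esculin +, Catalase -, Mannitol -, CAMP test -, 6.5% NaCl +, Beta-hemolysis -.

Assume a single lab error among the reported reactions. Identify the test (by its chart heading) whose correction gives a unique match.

As reported, no row in the chart matches all 6 reactions.
Reversing Bile esculin → still no organism matches.
Reversing Beta-hemolysis → still no organism matches.
Reversing 6.5% NaCl (to -) → unique match: Streptococcus bovis.
Reversing CAMP test → still no organism matches.
Reversing Catalase → still no organism matches.
Reversing Mannitol → 2 organisms match (not unique).

6.5% NaCl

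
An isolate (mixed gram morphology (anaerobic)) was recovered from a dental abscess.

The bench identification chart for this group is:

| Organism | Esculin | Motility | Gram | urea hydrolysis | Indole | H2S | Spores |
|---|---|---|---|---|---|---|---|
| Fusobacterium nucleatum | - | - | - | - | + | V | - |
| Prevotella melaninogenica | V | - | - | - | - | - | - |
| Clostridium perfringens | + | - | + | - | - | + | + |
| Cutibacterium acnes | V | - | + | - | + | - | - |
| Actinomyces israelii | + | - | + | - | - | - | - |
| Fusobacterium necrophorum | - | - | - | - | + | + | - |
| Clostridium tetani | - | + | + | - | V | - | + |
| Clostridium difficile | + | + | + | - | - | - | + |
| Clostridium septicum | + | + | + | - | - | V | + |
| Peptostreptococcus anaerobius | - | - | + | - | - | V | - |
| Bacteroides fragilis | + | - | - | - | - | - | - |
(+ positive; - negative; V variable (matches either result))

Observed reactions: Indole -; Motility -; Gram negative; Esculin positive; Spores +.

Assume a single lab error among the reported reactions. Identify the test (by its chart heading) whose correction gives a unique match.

Gram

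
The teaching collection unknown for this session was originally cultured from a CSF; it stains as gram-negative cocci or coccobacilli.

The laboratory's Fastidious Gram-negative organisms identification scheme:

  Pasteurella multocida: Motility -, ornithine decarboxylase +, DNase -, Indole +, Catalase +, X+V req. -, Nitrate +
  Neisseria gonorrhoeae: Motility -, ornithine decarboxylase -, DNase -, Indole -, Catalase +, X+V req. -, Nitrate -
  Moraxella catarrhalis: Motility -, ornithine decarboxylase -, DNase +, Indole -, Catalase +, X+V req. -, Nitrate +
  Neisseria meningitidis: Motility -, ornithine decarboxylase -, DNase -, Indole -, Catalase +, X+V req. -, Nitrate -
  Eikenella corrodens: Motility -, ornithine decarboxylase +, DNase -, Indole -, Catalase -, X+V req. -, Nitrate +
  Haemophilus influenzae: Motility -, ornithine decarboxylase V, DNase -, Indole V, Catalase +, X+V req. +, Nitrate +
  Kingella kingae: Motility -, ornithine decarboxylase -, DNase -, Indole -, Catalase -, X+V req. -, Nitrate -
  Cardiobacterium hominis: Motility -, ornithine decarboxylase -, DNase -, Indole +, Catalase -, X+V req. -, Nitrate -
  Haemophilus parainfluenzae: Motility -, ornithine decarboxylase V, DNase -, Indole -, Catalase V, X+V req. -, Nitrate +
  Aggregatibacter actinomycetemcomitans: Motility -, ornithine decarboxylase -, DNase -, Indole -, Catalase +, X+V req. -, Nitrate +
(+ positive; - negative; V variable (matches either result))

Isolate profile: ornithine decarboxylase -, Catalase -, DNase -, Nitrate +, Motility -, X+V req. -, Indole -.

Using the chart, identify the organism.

Haemophilus parainfluenzae

Indole -: excludes Pasteurella multocida, Cardiobacterium hominis — 8 left.
ornithine decarboxylase -: excludes Eikenella corrodens — 7 left.
X+V req. -: excludes Haemophilus influenzae — 6 left.
Nitrate +: excludes Neisseria gonorrhoeae, Neisseria meningitidis, Kingella kingae — 3 left.
DNase -: excludes Moraxella catarrhalis — 2 left.
Catalase -: excludes Aggregatibacter actinomycetemcomitans — 1 left.
Motility -: the one remaining candidate is consistent.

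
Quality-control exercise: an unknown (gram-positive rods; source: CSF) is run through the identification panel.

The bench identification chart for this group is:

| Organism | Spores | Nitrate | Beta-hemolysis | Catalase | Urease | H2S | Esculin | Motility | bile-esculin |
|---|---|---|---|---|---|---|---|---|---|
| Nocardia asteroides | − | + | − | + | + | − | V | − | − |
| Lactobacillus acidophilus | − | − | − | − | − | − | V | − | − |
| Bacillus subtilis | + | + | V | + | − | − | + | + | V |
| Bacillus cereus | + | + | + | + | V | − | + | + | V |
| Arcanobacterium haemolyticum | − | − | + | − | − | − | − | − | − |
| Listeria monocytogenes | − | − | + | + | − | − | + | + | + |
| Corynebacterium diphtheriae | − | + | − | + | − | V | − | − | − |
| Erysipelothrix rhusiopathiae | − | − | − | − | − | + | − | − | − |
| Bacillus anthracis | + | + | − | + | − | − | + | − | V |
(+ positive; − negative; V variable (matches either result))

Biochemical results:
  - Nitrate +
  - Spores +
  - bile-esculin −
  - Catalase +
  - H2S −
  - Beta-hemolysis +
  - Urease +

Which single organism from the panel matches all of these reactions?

Bacillus cereus

bile-esculin −: excludes Listeria monocytogenes — 8 left.
Spores +: excludes 5 organisms — 3 left.
Beta-hemolysis +: excludes Bacillus anthracis — 2 left.
Catalase +: all 2 remaining candidates are consistent.
H2S −: all 2 remaining candidates are consistent.
Urease +: excludes Bacillus subtilis — 1 left.
Nitrate +: the one remaining candidate is consistent.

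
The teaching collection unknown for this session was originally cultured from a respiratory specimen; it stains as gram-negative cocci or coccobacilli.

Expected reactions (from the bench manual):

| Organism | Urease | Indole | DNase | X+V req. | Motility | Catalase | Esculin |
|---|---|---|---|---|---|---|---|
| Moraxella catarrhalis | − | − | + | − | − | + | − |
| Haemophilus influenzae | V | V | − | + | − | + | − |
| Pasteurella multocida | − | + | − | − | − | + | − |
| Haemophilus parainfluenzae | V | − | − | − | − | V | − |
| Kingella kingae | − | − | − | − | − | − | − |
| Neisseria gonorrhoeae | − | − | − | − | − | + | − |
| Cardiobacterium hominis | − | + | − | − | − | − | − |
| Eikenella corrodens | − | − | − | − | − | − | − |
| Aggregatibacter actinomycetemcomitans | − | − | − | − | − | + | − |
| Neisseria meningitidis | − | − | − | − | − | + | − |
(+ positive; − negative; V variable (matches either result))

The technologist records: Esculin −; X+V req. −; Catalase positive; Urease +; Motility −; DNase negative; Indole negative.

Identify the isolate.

Haemophilus parainfluenzae

DNase −: excludes Moraxella catarrhalis — 9 left.
Esculin −: all 9 remaining candidates are consistent.
Catalase +: excludes Kingella kingae, Cardiobacterium hominis, Eikenella corrodens — 6 left.
Urease +: excludes Pasteurella multocida, Neisseria gonorrhoeae, Aggregatibacter actinomycetemcomitans, Neisseria meningitidis — 2 left.
X+V req. −: excludes Haemophilus influenzae — 1 left.
Indole −: the one remaining candidate is consistent.
Motility −: the one remaining candidate is consistent.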